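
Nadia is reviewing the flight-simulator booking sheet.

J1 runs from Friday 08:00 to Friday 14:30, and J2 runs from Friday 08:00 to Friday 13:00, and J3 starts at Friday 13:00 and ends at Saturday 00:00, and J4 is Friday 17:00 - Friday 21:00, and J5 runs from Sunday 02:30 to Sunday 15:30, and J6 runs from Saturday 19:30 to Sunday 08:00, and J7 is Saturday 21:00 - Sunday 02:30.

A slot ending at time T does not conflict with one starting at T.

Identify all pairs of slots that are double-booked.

J1 & J2, J1 & J3, J3 & J4, J5 & J6, J6 & J7

Check each pair: they overlap iff neither finishes before the other starts.
Sorted by start: J1, J2, J3, J4, J6, J7, J5.
J2 starts before J1 ends → J1 and J2 overlap.
J3 starts before J1 ends → J1 and J3 overlap.
J4 starts after J1 ends — done with J1.
J3 starts exactly when J2 ends (back-to-back, no overlap) — done with J2.
J4 starts before J3 ends → J3 and J4 overlap.
J6 starts after J3 ends — done with J3.
J6 starts after J4 ends — done with J4.
J7 starts before J6 ends → J6 and J7 overlap.
J5 starts before J6 ends → J6 and J5 overlap.
J5 starts exactly when J7 ends (back-to-back, no overlap).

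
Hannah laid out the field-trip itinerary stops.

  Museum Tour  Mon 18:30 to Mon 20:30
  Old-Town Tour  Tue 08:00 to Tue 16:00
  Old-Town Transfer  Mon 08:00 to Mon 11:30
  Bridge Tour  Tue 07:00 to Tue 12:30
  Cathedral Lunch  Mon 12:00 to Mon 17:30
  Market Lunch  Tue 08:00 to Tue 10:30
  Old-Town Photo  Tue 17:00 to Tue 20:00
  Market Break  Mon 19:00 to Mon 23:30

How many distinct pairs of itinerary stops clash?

Two intervals overlap when each starts before the other ends.
Sorted by start: Old-Town Transfer, Cathedral Lunch, Museum Tour, Market Break, Bridge Tour, Market Lunch, Old-Town Tour, Old-Town Photo.
Cathedral Lunch starts after Old-Town Transfer ends; Old-Town Transfer is clear from here.
Museum Tour starts after Cathedral Lunch ends; Cathedral Lunch is clear from here.
Market Break starts before Museum Tour ends → Museum Tour and Market Break overlap.
Bridge Tour starts after Museum Tour ends; Museum Tour is clear from here.
Bridge Tour starts after Market Break ends; Market Break is clear from here.
Market Lunch starts before Bridge Tour ends → Bridge Tour and Market Lunch overlap.
Old-Town Tour starts before Bridge Tour ends → Bridge Tour and Old-Town Tour overlap.
Old-Town Photo starts after Bridge Tour ends.
Old-Town Tour starts before Market Lunch ends → Market Lunch and Old-Town Tour overlap.
Old-Town Photo starts after Market Lunch ends.
Old-Town Photo starts after Old-Town Tour ends.
Overlapping pairs: Bridge Tour & Market Lunch, Bridge Tour & Old-Town Tour, Market Break & Museum Tour, Market Lunch & Old-Town Tour — 4 in total.

4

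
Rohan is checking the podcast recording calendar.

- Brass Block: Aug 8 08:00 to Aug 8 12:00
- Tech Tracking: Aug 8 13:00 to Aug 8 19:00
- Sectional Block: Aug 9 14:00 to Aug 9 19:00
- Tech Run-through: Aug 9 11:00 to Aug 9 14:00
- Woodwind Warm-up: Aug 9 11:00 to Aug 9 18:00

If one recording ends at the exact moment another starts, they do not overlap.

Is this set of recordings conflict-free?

No

Sorted by start: Brass Block, Tech Tracking, Tech Run-through, Woodwind Warm-up, Sectional Block.
Tech Tracking starts after Brass Block ends; Brass Block is clear from here.
Tech Run-through starts after Tech Tracking ends; Tech Tracking is clear from here.
Woodwind Warm-up starts before Tech Run-through ends → Tech Run-through and Woodwind Warm-up overlap.
That's a conflict, so the schedule is not conflict-free.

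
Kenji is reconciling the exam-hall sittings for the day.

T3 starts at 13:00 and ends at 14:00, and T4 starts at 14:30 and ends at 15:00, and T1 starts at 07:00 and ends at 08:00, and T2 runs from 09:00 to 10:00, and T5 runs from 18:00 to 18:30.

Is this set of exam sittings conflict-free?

Sorted by start: T1, T2, T3, T4, T5.
T2 starts after T1 ends, so nothing later overlaps T1 either.
T3 starts after T2 ends, so nothing later overlaps T2 either.
T4 starts after T3 ends, so nothing later overlaps T3 either.
T5 starts after T4 ends.
Every pair is clear; the schedule has no overlaps.

Yes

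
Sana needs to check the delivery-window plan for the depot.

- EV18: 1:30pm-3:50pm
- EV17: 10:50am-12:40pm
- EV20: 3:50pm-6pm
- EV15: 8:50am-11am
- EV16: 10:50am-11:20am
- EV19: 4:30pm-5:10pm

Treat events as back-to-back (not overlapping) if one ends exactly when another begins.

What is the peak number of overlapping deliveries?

Sort all start/end points and keep a running count:
8:50am start EV15 → 1
10:50am start EV16 → 2
10:50am start EV17 → 3
11am end EV15 → 2
11:20am end EV16 → 1
12:40pm end EV17 → 0
1:30pm start EV18 → 1
3:50pm end EV18 → 0
3:50pm start EV20 → 1
4:30pm start EV19 → 2
5:10pm end EV19 → 1
6pm end EV20 → 0
Peak is 3, at 10:50am (EV15, EV16, EV17).

3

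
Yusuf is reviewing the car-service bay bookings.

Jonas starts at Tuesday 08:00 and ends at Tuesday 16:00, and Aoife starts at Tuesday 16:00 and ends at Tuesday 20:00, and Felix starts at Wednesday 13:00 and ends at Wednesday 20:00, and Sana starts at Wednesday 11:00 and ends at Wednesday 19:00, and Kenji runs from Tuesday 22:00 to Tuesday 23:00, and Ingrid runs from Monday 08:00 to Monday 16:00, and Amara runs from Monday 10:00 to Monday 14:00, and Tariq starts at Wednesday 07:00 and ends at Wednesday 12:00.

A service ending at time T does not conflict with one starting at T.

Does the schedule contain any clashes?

Check each pair: they overlap iff neither finishes before the other starts.
Sorted by start: Ingrid, Amara, Jonas, Aoife, Kenji, Tariq, Sana, Felix.
Amara starts before Ingrid ends → Ingrid and Amara overlap.
That's a conflict, so the schedule is not conflict-free.

Yes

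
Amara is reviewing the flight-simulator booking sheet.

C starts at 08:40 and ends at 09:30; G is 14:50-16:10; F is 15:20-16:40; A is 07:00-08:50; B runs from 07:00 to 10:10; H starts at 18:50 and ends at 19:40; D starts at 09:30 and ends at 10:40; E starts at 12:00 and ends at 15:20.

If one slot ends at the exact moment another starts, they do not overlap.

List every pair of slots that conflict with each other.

A & B, A & C, B & C, B & D, E & G, F & G

Sorted by start: A, B, C, D, E, G, F, H.
B starts before A ends → A and B overlap.
C starts before A ends → A and C overlap.
D starts after A ends, so A has no further overlaps.
C starts before B ends → B and C overlap.
D starts before B ends → B and D overlap.
E starts after B ends, so B has no further overlaps.
D starts exactly when C ends (back-to-back, no overlap), so C has no further overlaps.
E starts after D ends, so D has no further overlaps.
G starts before E ends → E and G overlap.
F starts exactly when E ends (back-to-back, no overlap), so E has no further overlaps.
F starts before G ends → G and F overlap.
H starts after G ends.
H starts after F ends.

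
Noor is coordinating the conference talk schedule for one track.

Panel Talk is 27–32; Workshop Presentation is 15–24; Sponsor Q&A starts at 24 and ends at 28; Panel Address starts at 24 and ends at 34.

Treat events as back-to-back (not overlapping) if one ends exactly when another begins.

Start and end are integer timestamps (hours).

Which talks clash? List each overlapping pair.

Panel Address & Panel Talk, Panel Address & Sponsor Q&A, Panel Talk & Sponsor Q&A

Sorted by start: Workshop Presentation, Sponsor Q&A, Panel Address, Panel Talk.
Sponsor Q&A starts exactly when Workshop Presentation ends (back-to-back, no overlap), so nothing later overlaps Workshop Presentation either.
Panel Address starts before Sponsor Q&A ends → Sponsor Q&A and Panel Address overlap.
Panel Talk starts before Sponsor Q&A ends → Sponsor Q&A and Panel Talk overlap.
Panel Talk starts before Panel Address ends → Panel Address and Panel Talk overlap.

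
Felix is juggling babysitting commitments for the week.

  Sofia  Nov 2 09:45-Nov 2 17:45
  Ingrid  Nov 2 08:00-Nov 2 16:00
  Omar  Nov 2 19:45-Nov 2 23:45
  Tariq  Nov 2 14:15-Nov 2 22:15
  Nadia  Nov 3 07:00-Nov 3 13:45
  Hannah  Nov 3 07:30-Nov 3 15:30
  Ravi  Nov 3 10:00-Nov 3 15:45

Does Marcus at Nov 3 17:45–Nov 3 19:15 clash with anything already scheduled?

Ingrid: ends Nov 2 16:00 at or before Marcus starts Nov 3 17:45 → clear.
Sofia: ends Nov 2 17:45 at or before Marcus starts Nov 3 17:45 → clear.
Tariq: ends Nov 2 22:15 at or before Marcus starts Nov 3 17:45 → clear.
Omar: ends Nov 2 23:45 at or before Marcus starts Nov 3 17:45 → clear.
Nadia: ends Nov 3 13:45 at or before Marcus starts Nov 3 17:45 → clear.
Hannah: ends Nov 3 15:30 at or before Marcus starts Nov 3 17:45 → clear.
Ravi: ends Nov 3 15:45 at or before Marcus starts Nov 3 17:45 → clear.

No — it doesn't clash with anything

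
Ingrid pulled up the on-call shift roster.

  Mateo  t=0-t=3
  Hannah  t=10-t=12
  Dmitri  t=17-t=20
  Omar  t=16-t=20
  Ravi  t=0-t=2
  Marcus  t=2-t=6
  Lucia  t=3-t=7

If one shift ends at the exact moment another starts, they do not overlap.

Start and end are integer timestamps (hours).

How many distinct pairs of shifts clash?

4

Sorted by start: Ravi, Mateo, Marcus, Lucia, Hannah, Omar, Dmitri.
Mateo starts before Ravi ends → Ravi and Mateo overlap.
Marcus starts exactly when Ravi ends (back-to-back, no overlap) — done with Ravi.
Marcus starts before Mateo ends → Mateo and Marcus overlap.
Lucia starts exactly when Mateo ends (back-to-back, no overlap) — done with Mateo.
Lucia starts before Marcus ends → Marcus and Lucia overlap.
Hannah starts after Marcus ends — done with Marcus.
Hannah starts after Lucia ends — done with Lucia.
Omar starts after Hannah ends — done with Hannah.
Dmitri starts before Omar ends → Omar and Dmitri overlap.
Overlapping pairs: Dmitri & Omar, Lucia & Marcus, Marcus & Mateo, Mateo & Ravi — 4 in total.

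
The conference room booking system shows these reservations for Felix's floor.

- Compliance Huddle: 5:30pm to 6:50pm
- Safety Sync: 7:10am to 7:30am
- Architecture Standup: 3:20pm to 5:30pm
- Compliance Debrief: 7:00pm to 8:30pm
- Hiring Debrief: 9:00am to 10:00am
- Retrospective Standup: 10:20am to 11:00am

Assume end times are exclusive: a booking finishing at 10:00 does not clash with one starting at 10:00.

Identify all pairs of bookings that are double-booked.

Sorted by start: Safety Sync, Hiring Debrief, Retrospective Standup, Architecture Standup, Compliance Huddle, Compliance Debrief.
Hiring Debrief starts after Safety Sync ends — done with Safety Sync.
Retrospective Standup starts after Hiring Debrief ends — done with Hiring Debrief.
Architecture Standup starts after Retrospective Standup ends — done with Retrospective Standup.
Compliance Huddle starts exactly when Architecture Standup ends (back-to-back, no overlap) — done with Architecture Standup.
Compliance Debrief starts after Compliance Huddle ends.

no overlapping pairs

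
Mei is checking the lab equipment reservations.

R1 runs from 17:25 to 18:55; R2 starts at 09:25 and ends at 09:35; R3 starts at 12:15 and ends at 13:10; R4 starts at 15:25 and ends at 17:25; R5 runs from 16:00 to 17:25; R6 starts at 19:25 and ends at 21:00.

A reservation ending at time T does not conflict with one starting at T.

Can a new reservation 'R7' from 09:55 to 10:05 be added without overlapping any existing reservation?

R2: ends 09:35 at or before R7 starts 09:55 → clear.
R3: starts 12:15 at or after R7 ends 10:05 → clear.
R4: starts 15:25 at or after R7 ends 10:05 → clear.
R5: starts 16:00 at or after R7 ends 10:05 → clear.
R1: starts 17:25 at or after R7 ends 10:05 → clear.
R6: starts 19:25 at or after R7 ends 10:05 → clear.

Yes — the slot is free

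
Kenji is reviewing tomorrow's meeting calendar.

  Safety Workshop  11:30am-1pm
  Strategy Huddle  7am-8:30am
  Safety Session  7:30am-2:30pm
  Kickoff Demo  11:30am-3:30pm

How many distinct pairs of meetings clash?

4

Sorted by start: Strategy Huddle, Safety Session, Safety Workshop, Kickoff Demo.
Safety Session starts before Strategy Huddle ends → Strategy Huddle and Safety Session overlap.
Safety Workshop starts after Strategy Huddle ends; Strategy Huddle is clear from here.
Safety Workshop starts before Safety Session ends → Safety Session and Safety Workshop overlap.
Kickoff Demo starts before Safety Session ends → Safety Session and Kickoff Demo overlap.
Kickoff Demo starts before Safety Workshop ends → Safety Workshop and Kickoff Demo overlap.
Overlapping pairs: Kickoff Demo & Safety Session, Kickoff Demo & Safety Workshop, Safety Session & Safety Workshop, Safety Session & Strategy Huddle — 4 in total.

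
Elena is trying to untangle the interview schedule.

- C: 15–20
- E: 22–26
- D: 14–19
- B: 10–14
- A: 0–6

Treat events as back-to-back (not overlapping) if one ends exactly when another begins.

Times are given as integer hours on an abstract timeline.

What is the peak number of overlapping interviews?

Sweep the timeline, counting +1 at each start and −1 at each end (ends before starts at a tie):
0 start A → 1
6 end A → 0
10 start B → 1
14 end B → 0
14 start D → 1
15 start C → 2
19 end D → 1
20 end C → 0
22 start E → 1
26 end E → 0
Peak is 2, at 15 (C, D).

2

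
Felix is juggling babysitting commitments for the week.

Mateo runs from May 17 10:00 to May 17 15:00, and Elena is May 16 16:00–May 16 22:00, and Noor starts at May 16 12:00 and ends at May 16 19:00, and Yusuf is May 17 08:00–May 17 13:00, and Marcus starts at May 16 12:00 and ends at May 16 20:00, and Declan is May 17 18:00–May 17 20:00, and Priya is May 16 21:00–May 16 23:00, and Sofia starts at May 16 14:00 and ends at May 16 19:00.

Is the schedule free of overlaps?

Sorted by start: Marcus, Noor, Sofia, Elena, Priya, Yusuf, Mateo, Declan.
Noor starts before Marcus ends → Marcus and Noor overlap.
That's a conflict, so the schedule is not conflict-free.

No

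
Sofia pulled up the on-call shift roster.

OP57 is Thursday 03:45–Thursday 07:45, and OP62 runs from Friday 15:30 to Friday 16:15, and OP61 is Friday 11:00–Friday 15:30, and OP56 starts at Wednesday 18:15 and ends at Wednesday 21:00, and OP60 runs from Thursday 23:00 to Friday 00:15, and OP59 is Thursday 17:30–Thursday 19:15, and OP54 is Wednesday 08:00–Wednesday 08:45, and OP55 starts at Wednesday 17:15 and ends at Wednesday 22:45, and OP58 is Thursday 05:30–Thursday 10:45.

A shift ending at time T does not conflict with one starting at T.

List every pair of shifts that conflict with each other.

Sorted by start: OP54, OP55, OP56, OP57, OP58, OP59, OP60, OP61, OP62.
OP55 starts after OP54 ends — done with OP54.
OP56 starts before OP55 ends → OP55 and OP56 overlap.
OP57 starts after OP55 ends — done with OP55.
OP57 starts after OP56 ends — done with OP56.
OP58 starts before OP57 ends → OP57 and OP58 overlap.
OP59 starts after OP57 ends — done with OP57.
OP59 starts after OP58 ends — done with OP58.
OP60 starts after OP59 ends — done with OP59.
OP61 starts after OP60 ends — done with OP60.
OP62 starts exactly when OP61 ends (back-to-back, no overlap).

OP55 & OP56, OP57 & OP58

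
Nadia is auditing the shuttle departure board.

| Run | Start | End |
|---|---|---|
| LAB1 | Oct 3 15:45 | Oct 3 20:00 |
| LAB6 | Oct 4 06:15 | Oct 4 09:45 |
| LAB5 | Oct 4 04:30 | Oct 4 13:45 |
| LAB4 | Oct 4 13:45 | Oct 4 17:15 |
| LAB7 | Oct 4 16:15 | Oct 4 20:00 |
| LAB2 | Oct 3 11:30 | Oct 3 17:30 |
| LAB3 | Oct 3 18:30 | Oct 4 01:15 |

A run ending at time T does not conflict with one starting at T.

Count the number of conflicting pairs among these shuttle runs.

Two intervals overlap when each starts before the other ends.
Sorted by start: LAB2, LAB1, LAB3, LAB5, LAB6, LAB4, LAB7.
LAB1 starts before LAB2 ends → LAB2 and LAB1 overlap.
LAB3 starts after LAB2 ends — done with LAB2.
LAB3 starts before LAB1 ends → LAB1 and LAB3 overlap.
LAB5 starts after LAB1 ends — done with LAB1.
LAB5 starts after LAB3 ends — done with LAB3.
LAB6 starts before LAB5 ends → LAB5 and LAB6 overlap.
LAB4 starts exactly when LAB5 ends (back-to-back, no overlap) — done with LAB5.
LAB4 starts after LAB6 ends — done with LAB6.
LAB7 starts before LAB4 ends → LAB4 and LAB7 overlap.
Overlapping pairs: LAB1 & LAB2, LAB1 & LAB3, LAB4 & LAB7, LAB5 & LAB6 — 4 in total.

4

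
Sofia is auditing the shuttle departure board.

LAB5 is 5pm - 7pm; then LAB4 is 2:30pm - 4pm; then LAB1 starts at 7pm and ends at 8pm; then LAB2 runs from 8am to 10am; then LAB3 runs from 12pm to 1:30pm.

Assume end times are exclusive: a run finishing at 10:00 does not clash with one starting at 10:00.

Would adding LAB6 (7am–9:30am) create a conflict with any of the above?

LAB2: starts 8am before LAB6 ends 9:30am, and ends 10am after LAB6 starts 7am → overlap.
LAB3: starts 12pm at or after LAB6 ends 9:30am → clear.
LAB4: starts 2:30pm at or after LAB6 ends 9:30am → clear.
LAB5: starts 5pm at or after LAB6 ends 9:30am → clear.
LAB1: starts 7pm at or after LAB6 ends 9:30am → clear.
LAB6 overlaps LAB2.

Yes — it overlaps LAB2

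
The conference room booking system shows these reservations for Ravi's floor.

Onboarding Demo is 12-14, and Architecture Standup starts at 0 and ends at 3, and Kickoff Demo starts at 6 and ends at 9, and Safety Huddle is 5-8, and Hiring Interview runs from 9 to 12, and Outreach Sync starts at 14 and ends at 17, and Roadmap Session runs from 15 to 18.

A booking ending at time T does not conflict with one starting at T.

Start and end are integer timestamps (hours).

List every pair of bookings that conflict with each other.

Sorted by start: Architecture Standup, Safety Huddle, Kickoff Demo, Hiring Interview, Onboarding Demo, Outreach Sync, Roadmap Session.
Safety Huddle starts after Architecture Standup ends — done with Architecture Standup.
Kickoff Demo starts before Safety Huddle ends → Safety Huddle and Kickoff Demo overlap.
Hiring Interview starts after Safety Huddle ends — done with Safety Huddle.
Hiring Interview starts exactly when Kickoff Demo ends (back-to-back, no overlap) — done with Kickoff Demo.
Onboarding Demo starts exactly when Hiring Interview ends (back-to-back, no overlap) — done with Hiring Interview.
Outreach Sync starts exactly when Onboarding Demo ends (back-to-back, no overlap) — done with Onboarding Demo.
Roadmap Session starts before Outreach Sync ends → Outreach Sync and Roadmap Session overlap.

Kickoff Demo & Safety Huddle, Outreach Sync & Roadmap Session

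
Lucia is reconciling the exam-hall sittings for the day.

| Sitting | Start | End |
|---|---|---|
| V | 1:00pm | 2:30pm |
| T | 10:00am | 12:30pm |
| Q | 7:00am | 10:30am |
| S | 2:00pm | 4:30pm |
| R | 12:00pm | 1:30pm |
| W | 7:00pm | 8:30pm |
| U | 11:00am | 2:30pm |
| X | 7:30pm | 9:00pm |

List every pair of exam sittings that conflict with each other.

Check each pair: they overlap iff neither finishes before the other starts.
Sorted by start: Q, T, U, R, V, S, W, X.
T starts before Q ends → Q and T overlap.
U starts after Q ends; Q is clear from here.
U starts before T ends → T and U overlap.
R starts before T ends → T and R overlap.
V starts after T ends; T is clear from here.
R starts before U ends → U and R overlap.
V starts before U ends → U and V overlap.
S starts before U ends → U and S overlap.
W starts after U ends; U is clear from here.
V starts before R ends → R and V overlap.
S starts after R ends; R is clear from here.
S starts before V ends → V and S overlap.
W starts after V ends; V is clear from here.
W starts after S ends; S is clear from here.
X starts before W ends → W and X overlap.

Q & T, R & T, R & U, R & V, S & U, S & V, T & U, U & V, W & X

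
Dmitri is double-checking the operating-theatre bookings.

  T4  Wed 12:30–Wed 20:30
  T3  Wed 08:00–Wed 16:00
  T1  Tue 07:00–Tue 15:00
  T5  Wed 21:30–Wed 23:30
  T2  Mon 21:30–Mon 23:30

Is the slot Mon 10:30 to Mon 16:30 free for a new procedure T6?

T2: starts Mon 21:30 at or after T6 ends Mon 16:30 → clear.
T1: starts Tue 07:00 at or after T6 ends Mon 16:30 → clear.
T3: starts Wed 08:00 at or after T6 ends Mon 16:30 → clear.
T4: starts Wed 12:30 at or after T6 ends Mon 16:30 → clear.
T5: starts Wed 21:30 at or after T6 ends Mon 16:30 → clear.

Yes — the slot is free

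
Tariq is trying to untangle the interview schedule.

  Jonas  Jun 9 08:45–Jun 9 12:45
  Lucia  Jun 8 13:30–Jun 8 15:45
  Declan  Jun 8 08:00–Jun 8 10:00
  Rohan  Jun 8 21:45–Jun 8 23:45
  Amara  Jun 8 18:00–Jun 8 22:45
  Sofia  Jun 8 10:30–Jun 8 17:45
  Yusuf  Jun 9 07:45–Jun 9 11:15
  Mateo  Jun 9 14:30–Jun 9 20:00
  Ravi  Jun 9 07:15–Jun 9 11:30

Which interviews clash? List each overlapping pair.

Sorted by start: Declan, Sofia, Lucia, Amara, Rohan, Ravi, Yusuf, Jonas, Mateo.
Sofia starts after Declan ends, so nothing later overlaps Declan either.
Lucia starts before Sofia ends → Sofia and Lucia overlap.
Amara starts after Sofia ends, so nothing later overlaps Sofia either.
Amara starts after Lucia ends, so nothing later overlaps Lucia either.
Rohan starts before Amara ends → Amara and Rohan overlap.
Ravi starts after Amara ends, so nothing later overlaps Amara either.
Ravi starts after Rohan ends, so nothing later overlaps Rohan either.
Yusuf starts before Ravi ends → Ravi and Yusuf overlap.
Jonas starts before Ravi ends → Ravi and Jonas overlap.
Mateo starts after Ravi ends.
Jonas starts before Yusuf ends → Yusuf and Jonas overlap.
Mateo starts after Yusuf ends.
Mateo starts after Jonas ends.

Amara & Rohan, Jonas & Ravi, Jonas & Yusuf, Lucia & Sofia, Ravi & Yusuf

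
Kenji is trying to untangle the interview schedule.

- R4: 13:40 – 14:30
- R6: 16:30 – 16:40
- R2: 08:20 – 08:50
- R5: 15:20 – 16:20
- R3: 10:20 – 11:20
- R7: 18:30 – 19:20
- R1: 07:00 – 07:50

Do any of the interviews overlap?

No

Sorted by start: R1, R2, R3, R4, R5, R6, R7.
R2 starts after R1 ends, so nothing later overlaps R1 either.
R3 starts after R2 ends, so nothing later overlaps R2 either.
R4 starts after R3 ends, so nothing later overlaps R3 either.
R5 starts after R4 ends, so nothing later overlaps R4 either.
R6 starts after R5 ends, so nothing later overlaps R5 either.
R7 starts after R6 ends.
Every pair is clear; the schedule has no overlaps.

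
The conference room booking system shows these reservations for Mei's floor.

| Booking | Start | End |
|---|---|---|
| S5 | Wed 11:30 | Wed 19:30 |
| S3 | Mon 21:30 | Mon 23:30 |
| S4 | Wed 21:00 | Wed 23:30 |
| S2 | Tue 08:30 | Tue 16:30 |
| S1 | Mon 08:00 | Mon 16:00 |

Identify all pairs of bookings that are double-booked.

Sorted by start: S1, S3, S2, S5, S4.
S3 starts after S1 ends; S1 is clear from here.
S2 starts after S3 ends; S3 is clear from here.
S5 starts after S2 ends; S2 is clear from here.
S4 starts after S5 ends.

no conflicts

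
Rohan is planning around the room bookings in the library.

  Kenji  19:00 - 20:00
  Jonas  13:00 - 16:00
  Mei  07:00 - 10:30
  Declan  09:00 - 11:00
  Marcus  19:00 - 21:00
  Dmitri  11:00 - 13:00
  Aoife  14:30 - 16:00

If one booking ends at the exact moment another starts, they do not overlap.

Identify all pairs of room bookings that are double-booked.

Sorted by start: Mei, Declan, Dmitri, Jonas, Aoife, Marcus, Kenji.
Declan starts before Mei ends → Mei and Declan overlap.
Dmitri starts after Mei ends; Mei is clear from here.
Dmitri starts exactly when Declan ends (back-to-back, no overlap); Declan is clear from here.
Jonas starts exactly when Dmitri ends (back-to-back, no overlap); Dmitri is clear from here.
Aoife starts before Jonas ends → Jonas and Aoife overlap.
Marcus starts after Jonas ends; Jonas is clear from here.
Marcus starts after Aoife ends; Aoife is clear from here.
Kenji starts before Marcus ends → Marcus and Kenji overlap.

Aoife & Jonas, Declan & Mei, Kenji & Marcus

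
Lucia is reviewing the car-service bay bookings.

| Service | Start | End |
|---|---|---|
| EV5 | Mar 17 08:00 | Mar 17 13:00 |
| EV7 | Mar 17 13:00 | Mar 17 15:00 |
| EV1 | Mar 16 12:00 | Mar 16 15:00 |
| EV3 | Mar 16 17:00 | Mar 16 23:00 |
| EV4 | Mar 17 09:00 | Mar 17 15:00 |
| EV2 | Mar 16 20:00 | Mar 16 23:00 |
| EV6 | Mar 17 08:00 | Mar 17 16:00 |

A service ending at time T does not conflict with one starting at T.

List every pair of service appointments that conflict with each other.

EV2 & EV3, EV4 & EV5, EV4 & EV6, EV4 & EV7, EV5 & EV6, EV6 & EV7

Sorted by start: EV1, EV3, EV2, EV5, EV6, EV4, EV7.
EV3 starts after EV1 ends; EV1 is clear from here.
EV2 starts before EV3 ends → EV3 and EV2 overlap.
EV5 starts after EV3 ends; EV3 is clear from here.
EV5 starts after EV2 ends; EV2 is clear from here.
EV6 starts before EV5 ends → EV5 and EV6 overlap.
EV4 starts before EV5 ends → EV5 and EV4 overlap.
EV7 starts exactly when EV5 ends (back-to-back, no overlap).
EV4 starts before EV6 ends → EV6 and EV4 overlap.
EV7 starts before EV6 ends → EV6 and EV7 overlap.
EV7 starts before EV4 ends → EV4 and EV7 overlap.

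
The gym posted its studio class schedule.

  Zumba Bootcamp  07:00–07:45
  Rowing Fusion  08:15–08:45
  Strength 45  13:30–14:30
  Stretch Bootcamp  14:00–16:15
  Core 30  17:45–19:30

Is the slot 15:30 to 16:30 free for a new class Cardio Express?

No — it overlaps Stretch Bootcamp

Zumba Bootcamp: ends 07:45 at or before Cardio Express starts 15:30 → clear.
Rowing Fusion: ends 08:45 at or before Cardio Express starts 15:30 → clear.
Strength 45: ends 14:30 at or before Cardio Express starts 15:30 → clear.
Stretch Bootcamp: starts 14:00 before Cardio Express ends 16:30, and ends 16:15 after Cardio Express starts 15:30 → overlap.
Core 30: starts 17:45 at or after Cardio Express ends 16:30 → clear.
Cardio Express overlaps Stretch Bootcamp.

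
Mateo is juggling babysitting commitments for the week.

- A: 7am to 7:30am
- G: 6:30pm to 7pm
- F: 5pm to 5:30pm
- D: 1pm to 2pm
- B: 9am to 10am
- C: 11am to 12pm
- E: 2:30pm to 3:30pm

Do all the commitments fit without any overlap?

Two intervals overlap when each starts before the other ends.
Sorted by start: A, B, C, D, E, F, G.
B starts after A ends — done with A.
C starts after B ends — done with B.
D starts after C ends — done with C.
E starts after D ends — done with D.
F starts after E ends — done with E.
G starts after F ends.
Every pair is clear; the schedule has no overlaps.

Yes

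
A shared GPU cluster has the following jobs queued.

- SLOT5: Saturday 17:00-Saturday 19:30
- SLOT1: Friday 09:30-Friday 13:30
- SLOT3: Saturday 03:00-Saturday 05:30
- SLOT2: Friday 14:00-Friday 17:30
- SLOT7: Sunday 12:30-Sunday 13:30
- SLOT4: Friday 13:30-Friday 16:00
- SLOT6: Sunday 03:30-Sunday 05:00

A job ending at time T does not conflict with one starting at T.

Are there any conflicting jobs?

Check each pair: they overlap iff neither finishes before the other starts.
Sorted by start: SLOT1, SLOT4, SLOT2, SLOT3, SLOT5, SLOT6, SLOT7.
SLOT4 starts exactly when SLOT1 ends (back-to-back, no overlap); SLOT1 is clear from here.
SLOT2 starts before SLOT4 ends → SLOT4 and SLOT2 overlap.
That's a conflict, so the schedule is not conflict-free.

Yes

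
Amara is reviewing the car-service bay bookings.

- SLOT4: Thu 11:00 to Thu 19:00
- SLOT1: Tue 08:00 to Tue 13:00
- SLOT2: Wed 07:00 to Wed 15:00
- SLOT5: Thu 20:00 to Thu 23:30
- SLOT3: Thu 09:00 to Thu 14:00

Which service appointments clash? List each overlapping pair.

SLOT3 & SLOT4

Sorted by start: SLOT1, SLOT2, SLOT3, SLOT4, SLOT5.
SLOT2 starts after SLOT1 ends; SLOT1 is clear from here.
SLOT3 starts after SLOT2 ends; SLOT2 is clear from here.
SLOT4 starts before SLOT3 ends → SLOT3 and SLOT4 overlap.
SLOT5 starts after SLOT3 ends.
SLOT5 starts after SLOT4 ends.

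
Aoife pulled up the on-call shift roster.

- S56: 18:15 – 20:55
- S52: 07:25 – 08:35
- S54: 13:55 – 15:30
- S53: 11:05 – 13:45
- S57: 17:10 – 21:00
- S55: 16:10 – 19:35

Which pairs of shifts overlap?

S55 & S56, S55 & S57, S56 & S57

Sorted by start: S52, S53, S54, S55, S57, S56.
S53 starts after S52 ends, so nothing later overlaps S52 either.
S54 starts after S53 ends, so nothing later overlaps S53 either.
S55 starts after S54 ends, so nothing later overlaps S54 either.
S57 starts before S55 ends → S55 and S57 overlap.
S56 starts before S55 ends → S55 and S56 overlap.
S56 starts before S57 ends → S57 and S56 overlap.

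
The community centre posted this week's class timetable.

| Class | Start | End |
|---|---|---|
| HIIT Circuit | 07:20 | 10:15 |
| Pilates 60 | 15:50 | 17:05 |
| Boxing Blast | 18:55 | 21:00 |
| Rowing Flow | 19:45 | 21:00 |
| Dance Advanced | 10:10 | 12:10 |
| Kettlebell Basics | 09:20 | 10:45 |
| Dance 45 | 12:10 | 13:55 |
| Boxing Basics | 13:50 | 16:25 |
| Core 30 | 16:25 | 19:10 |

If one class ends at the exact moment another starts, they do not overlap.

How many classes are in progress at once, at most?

Sweep the timeline, counting +1 at each start and −1 at each end (ends before starts at a tie):
07:20 start HIIT Circuit → 1
09:20 start Kettlebell Basics → 2
10:10 start Dance Advanced → 3
10:15 end HIIT Circuit → 2
10:45 end Kettlebell Basics → 1
12:10 end Dance Advanced → 0
12:10 start Dance 45 → 1
13:50 start Boxing Basics → 2
13:55 end Dance 45 → 1
15:50 start Pilates 60 → 2
16:25 end Boxing Basics → 1
16:25 start Core 30 → 2
17:05 end Pilates 60 → 1
18:55 start Boxing Blast → 2
19:10 end Core 30 → 1
19:45 start Rowing Flow → 2
21:00 end Boxing Blast → 1
21:00 end Rowing Flow → 0
Peak is 3, at 10:10 (Dance Advanced, HIIT Circuit, Kettlebell Basics).

3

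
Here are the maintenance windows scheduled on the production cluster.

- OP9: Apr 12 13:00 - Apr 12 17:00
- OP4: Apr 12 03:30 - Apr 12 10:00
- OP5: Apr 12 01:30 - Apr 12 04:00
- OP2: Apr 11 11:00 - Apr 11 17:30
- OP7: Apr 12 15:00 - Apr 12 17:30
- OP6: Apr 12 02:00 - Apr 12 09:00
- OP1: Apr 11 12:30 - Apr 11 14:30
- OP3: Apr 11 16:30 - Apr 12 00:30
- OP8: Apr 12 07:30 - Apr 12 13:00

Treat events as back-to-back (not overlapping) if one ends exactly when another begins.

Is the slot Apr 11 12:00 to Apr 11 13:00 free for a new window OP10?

OP2: starts Apr 11 11:00 before OP10 ends Apr 11 13:00, and ends Apr 11 17:30 after OP10 starts Apr 11 12:00 → overlap.
OP1: starts Apr 11 12:30 before OP10 ends Apr 11 13:00, and ends Apr 11 14:30 after OP10 starts Apr 11 12:00 → overlap.
OP3: starts Apr 11 16:30 at or after OP10 ends Apr 11 13:00 → clear.
OP5: starts Apr 12 01:30 at or after OP10 ends Apr 11 13:00 → clear.
OP6: starts Apr 12 02:00 at or after OP10 ends Apr 11 13:00 → clear.
OP4: starts Apr 12 03:30 at or after OP10 ends Apr 11 13:00 → clear.
OP8: starts Apr 12 07:30 at or after OP10 ends Apr 11 13:00 → clear.
OP9: starts Apr 12 13:00 at or after OP10 ends Apr 11 13:00 → clear.
OP7: starts Apr 12 15:00 at or after OP10 ends Apr 11 13:00 → clear.
OP10 overlaps OP1, OP2.

No — it overlaps OP1, OP2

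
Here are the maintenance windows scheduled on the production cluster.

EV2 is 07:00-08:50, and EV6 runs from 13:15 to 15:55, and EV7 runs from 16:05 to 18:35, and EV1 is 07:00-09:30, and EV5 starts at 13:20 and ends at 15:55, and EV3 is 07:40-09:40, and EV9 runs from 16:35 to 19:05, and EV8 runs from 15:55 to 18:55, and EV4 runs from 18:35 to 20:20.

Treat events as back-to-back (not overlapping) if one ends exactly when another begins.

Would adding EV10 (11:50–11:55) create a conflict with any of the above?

EV1: ends 09:30 at or before EV10 starts 11:50 → clear.
EV2: ends 08:50 at or before EV10 starts 11:50 → clear.
EV3: ends 09:40 at or before EV10 starts 11:50 → clear.
EV6: starts 13:15 at or after EV10 ends 11:55 → clear.
EV5: starts 13:20 at or after EV10 ends 11:55 → clear.
EV8: starts 15:55 at or after EV10 ends 11:55 → clear.
EV7: starts 16:05 at or after EV10 ends 11:55 → clear.
EV9: starts 16:35 at or after EV10 ends 11:55 → clear.
EV4: starts 18:35 at or after EV10 ends 11:55 → clear.

No — it doesn't clash with anything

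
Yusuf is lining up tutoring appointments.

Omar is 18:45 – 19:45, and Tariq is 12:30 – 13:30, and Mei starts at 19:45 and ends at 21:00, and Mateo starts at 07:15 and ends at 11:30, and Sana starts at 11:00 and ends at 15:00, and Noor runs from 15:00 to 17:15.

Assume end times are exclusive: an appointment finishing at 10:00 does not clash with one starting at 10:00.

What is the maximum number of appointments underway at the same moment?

Sweep the timeline, counting +1 at each start and −1 at each end (ends before starts at a tie):
07:15 start Mateo → 1
11:00 start Sana → 2
11:30 end Mateo → 1
12:30 start Tariq → 2
13:30 end Tariq → 1
15:00 end Sana → 0
15:00 start Noor → 1
17:15 end Noor → 0
18:45 start Omar → 1
19:45 end Omar → 0
19:45 start Mei → 1
21:00 end Mei → 0
Peak is 2, at 11:00 (Mateo, Sana).

2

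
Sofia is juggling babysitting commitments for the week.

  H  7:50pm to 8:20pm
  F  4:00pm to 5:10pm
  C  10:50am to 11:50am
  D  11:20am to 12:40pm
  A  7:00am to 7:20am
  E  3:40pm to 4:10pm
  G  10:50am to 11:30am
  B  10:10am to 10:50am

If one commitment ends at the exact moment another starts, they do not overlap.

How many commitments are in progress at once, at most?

3

Sort all start/end points and keep a running count:
7:00am start A → 1
7:20am end A → 0
10:10am start B → 1
10:50am end B → 0
10:50am start C → 1
10:50am start G → 2
11:20am start D → 3
11:30am end G → 2
11:50am end C → 1
12:40pm end D → 0
3:40pm start E → 1
4:00pm start F → 2
4:10pm end E → 1
5:10pm end F → 0
7:50pm start H → 1
8:20pm end H → 0
Peak is 3, at 11:20am (C, D, G).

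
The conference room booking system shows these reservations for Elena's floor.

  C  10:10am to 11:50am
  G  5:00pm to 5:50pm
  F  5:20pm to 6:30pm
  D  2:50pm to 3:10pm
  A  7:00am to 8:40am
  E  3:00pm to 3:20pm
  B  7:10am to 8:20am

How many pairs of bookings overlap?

Sorted by start: A, B, C, D, E, G, F.
B starts before A ends → A and B overlap.
C starts after A ends; A is clear from here.
C starts after B ends; B is clear from here.
D starts after C ends; C is clear from here.
E starts before D ends → D and E overlap.
G starts after D ends; D is clear from here.
G starts after E ends; E is clear from here.
F starts before G ends → G and F overlap.
Overlapping pairs: A & B, D & E, F & G — 3 in total.

3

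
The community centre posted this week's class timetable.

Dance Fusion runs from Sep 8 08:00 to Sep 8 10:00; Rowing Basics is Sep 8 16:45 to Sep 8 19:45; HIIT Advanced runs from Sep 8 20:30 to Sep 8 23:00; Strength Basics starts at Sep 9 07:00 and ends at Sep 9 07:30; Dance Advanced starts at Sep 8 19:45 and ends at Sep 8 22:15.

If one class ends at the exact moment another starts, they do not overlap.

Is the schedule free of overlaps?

Check each pair: they overlap iff neither finishes before the other starts.
Sorted by start: Dance Fusion, Rowing Basics, Dance Advanced, HIIT Advanced, Strength Basics.
Rowing Basics starts after Dance Fusion ends; Dance Fusion is clear from here.
Dance Advanced starts exactly when Rowing Basics ends (back-to-back, no overlap); Rowing Basics is clear from here.
HIIT Advanced starts before Dance Advanced ends → Dance Advanced and HIIT Advanced overlap.
That's a conflict, so the schedule is not conflict-free.

No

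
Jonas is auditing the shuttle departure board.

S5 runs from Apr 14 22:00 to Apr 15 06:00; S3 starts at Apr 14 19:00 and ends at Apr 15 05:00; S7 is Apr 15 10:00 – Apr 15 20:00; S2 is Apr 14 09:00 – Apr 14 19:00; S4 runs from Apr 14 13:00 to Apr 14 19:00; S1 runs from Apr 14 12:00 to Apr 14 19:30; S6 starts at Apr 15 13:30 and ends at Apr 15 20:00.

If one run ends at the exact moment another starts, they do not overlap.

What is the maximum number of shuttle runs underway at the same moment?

Sort all start/end points and keep a running count:
Apr 14 09:00 start S2 → 1
Apr 14 12:00 start S1 → 2
Apr 14 13:00 start S4 → 3
Apr 14 19:00 end S2 → 2
Apr 14 19:00 end S4 → 1
Apr 14 19:00 start S3 → 2
Apr 14 19:30 end S1 → 1
Apr 14 22:00 start S5 → 2
Apr 15 05:00 end S3 → 1
Apr 15 06:00 end S5 → 0
Apr 15 10:00 start S7 → 1
Apr 15 13:30 start S6 → 2
Apr 15 20:00 end S6 → 1
Apr 15 20:00 end S7 → 0
Peak is 3, at Apr 14 13:00 (S1, S2, S4).

3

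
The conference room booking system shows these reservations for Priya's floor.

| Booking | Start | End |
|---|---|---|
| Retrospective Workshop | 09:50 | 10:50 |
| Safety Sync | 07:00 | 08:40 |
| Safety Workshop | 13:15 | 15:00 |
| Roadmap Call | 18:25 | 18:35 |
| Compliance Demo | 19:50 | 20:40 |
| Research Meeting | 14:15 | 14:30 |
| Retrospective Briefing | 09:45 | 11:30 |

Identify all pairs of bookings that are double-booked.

Research Meeting & Safety Workshop, Retrospective Briefing & Retrospective Workshop

Sorted by start: Safety Sync, Retrospective Briefing, Retrospective Workshop, Safety Workshop, Research Meeting, Roadmap Call, Compliance Demo.
Retrospective Briefing starts after Safety Sync ends, so Safety Sync has no further overlaps.
Retrospective Workshop starts before Retrospective Briefing ends → Retrospective Briefing and Retrospective Workshop overlap.
Safety Workshop starts after Retrospective Briefing ends, so Retrospective Briefing has no further overlaps.
Safety Workshop starts after Retrospective Workshop ends, so Retrospective Workshop has no further overlaps.
Research Meeting starts before Safety Workshop ends → Safety Workshop and Research Meeting overlap.
Roadmap Call starts after Safety Workshop ends, so Safety Workshop has no further overlaps.
Roadmap Call starts after Research Meeting ends, so Research Meeting has no further overlaps.
Compliance Demo starts after Roadmap Call ends.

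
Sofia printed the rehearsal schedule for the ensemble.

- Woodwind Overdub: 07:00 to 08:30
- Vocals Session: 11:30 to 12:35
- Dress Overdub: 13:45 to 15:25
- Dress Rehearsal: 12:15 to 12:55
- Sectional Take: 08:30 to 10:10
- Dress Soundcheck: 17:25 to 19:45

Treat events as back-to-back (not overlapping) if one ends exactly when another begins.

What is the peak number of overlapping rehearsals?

2

Sweep the timeline, counting +1 at each start and −1 at each end (ends before starts at a tie):
07:00 start Woodwind Overdub → 1
08:30 end Woodwind Overdub → 0
08:30 start Sectional Take → 1
10:10 end Sectional Take → 0
11:30 start Vocals Session → 1
12:15 start Dress Rehearsal → 2
12:35 end Vocals Session → 1
12:55 end Dress Rehearsal → 0
13:45 start Dress Overdub → 1
15:25 end Dress Overdub → 0
17:25 start Dress Soundcheck → 1
19:45 end Dress Soundcheck → 0
Peak is 2, at 12:15 (Dress Rehearsal, Vocals Session).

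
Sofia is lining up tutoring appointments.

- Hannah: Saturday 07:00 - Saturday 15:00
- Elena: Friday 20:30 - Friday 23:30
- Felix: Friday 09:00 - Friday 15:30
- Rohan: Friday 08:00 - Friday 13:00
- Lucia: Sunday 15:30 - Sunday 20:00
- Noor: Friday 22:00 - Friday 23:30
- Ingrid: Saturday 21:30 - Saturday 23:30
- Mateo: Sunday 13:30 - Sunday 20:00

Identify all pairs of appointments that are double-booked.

Two intervals overlap when each starts before the other ends.
Sorted by start: Rohan, Felix, Elena, Noor, Hannah, Ingrid, Mateo, Lucia.
Felix starts before Rohan ends → Rohan and Felix overlap.
Elena starts after Rohan ends, so Rohan has no further overlaps.
Elena starts after Felix ends, so Felix has no further overlaps.
Noor starts before Elena ends → Elena and Noor overlap.
Hannah starts after Elena ends, so Elena has no further overlaps.
Hannah starts after Noor ends, so Noor has no further overlaps.
Ingrid starts after Hannah ends, so Hannah has no further overlaps.
Mateo starts after Ingrid ends, so Ingrid has no further overlaps.
Lucia starts before Mateo ends → Mateo and Lucia overlap.

Elena & Noor, Felix & Rohan, Lucia & Mateo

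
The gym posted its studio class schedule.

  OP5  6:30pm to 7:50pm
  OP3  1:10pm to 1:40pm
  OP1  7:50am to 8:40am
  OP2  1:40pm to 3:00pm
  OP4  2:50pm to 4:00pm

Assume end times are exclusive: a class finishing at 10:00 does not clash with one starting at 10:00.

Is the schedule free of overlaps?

Sorted by start: OP1, OP3, OP2, OP4, OP5.
OP3 starts after OP1 ends — done with OP1.
OP2 starts exactly when OP3 ends (back-to-back, no overlap) — done with OP3.
OP4 starts before OP2 ends → OP2 and OP4 overlap.
That's a conflict, so the schedule is not conflict-free.

No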